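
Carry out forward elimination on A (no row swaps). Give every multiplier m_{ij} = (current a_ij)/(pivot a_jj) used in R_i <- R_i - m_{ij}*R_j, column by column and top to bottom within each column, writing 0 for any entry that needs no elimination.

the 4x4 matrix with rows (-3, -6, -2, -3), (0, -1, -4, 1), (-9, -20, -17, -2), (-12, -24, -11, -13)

multipliers: 0, 3, 4, 2, 0, 1

Forward elimination:
R2: entry in column 1 is already 0 -> m_{21} = 0 (no row operation needed)
R3 <- R3 - (3)*R1:  [   0   -2  -11    7 ]
R4 <- R4 - (4)*R1:  [  0   0  -3  -1 ]
R3 <- R3 - (2)*R2:  [  0   0  -3   5 ]
R4: entry in column 2 is already 0 -> m_{42} = 0 (no row operation needed)
R4 <- R4 - (1)*R3:  [  0   0   0  -6 ]
Multipliers (in order of application): m_{21} = 0, m_{31} = 3, m_{41} = 4, m_{32} = 2, m_{42} = 0, m_{43} = 1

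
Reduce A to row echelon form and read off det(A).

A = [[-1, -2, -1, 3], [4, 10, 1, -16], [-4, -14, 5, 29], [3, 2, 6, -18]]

det(A) = -30

Forward elimination:
R2 <- R2 - (-4)*R1:  [  0   2  -3  -4 ]
R3 <- R3 - (4)*R1:  [  0  -6   9  17 ]
R4 <- R4 - (-3)*R1:  [  0  -4   3  -9 ]
R3 <- R3 - (-3)*R2:  [ 0  0  0  5 ]
R4 <- R4 - (-2)*R2:  [   0    0   -3  -17 ]
R3 <-> R4   (pivot in column 3 was zero)
[ -1  -2  -1    3 ]
[  0   2  -3   -4 ]
[  0   0  -3  -17 ]
[  0   0   0    5 ]
Upper-triangular form:
[ -1  -2  -1    3 ]
[  0   2  -3   -4 ]
[  0   0  -3  -17 ]
[  0   0   0    5 ]
det(A) = (-1)^1 * (-1) * (2) * (-3) * (5) = -30  (1 row swap -> sign -1)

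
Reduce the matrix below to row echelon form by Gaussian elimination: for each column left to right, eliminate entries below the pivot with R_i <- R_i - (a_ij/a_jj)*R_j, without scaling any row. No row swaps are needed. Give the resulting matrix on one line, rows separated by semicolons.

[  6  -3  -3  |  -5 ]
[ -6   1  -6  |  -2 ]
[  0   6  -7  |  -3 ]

Forward elimination:
R2 <- R2 - (-1)*R1:  [  0  -2  -9  -7 ]
R3 <- R3 - (-3)*R2:  [   0    0  -34  -24 ]
Row echelon form:
[ 6  -3   -3  |   -5 ]
[ 0  -2   -9  |   -7 ]
[ 0   0  -34  |  -24 ]

REF = [6 -3 -3 -5; 0 -2 -9 -7; 0 0 -34 -24]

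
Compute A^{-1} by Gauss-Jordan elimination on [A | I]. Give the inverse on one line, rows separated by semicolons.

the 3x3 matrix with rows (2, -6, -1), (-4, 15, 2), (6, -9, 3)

inverse = [7/4 3/4 1/12; 2/3 1/3 0; -3/2 -1/2 1/6]

Gauss-Jordan on [A | I]:
R1 <- (1/2)*R1:  [    1    -3  -1/2  |   1/2     0     0 ]
R2 <- R2 - (-4)*R1:  [ 0  3  0  |  2  1  0 ]
R3 <- R3 - (6)*R1:  [  0   9   6  |  -3   0   1 ]
R2 <- (1/3)*R2:  [   0    1    0  |  2/3  1/3    0 ]
R1 <- R1 - (-3)*R2:  [    1     0  -1/2  |   5/2     1     0 ]
R3 <- R3 - (9)*R2:  [  0   0   6  |  -9  -3   1 ]
R3 <- (1/6)*R3:  [    0     0     1  |  -3/2  -1/2   1/6 ]
R1 <- R1 - (-1/2)*R3:  [    1     0     0  |   7/4   3/4  1/12 ]
Right block of [I | A^{-1}] is the inverse:
[  7/4   3/4  1/12 ]
[  2/3   1/3     0 ]
[ -3/2  -1/2   1/6 ]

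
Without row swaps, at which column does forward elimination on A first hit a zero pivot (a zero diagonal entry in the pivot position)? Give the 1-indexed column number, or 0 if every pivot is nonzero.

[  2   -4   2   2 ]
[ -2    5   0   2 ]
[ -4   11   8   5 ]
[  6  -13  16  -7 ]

Naive forward elimination:
R2 <- R2 - (-1)*R1:  [ 0  1  2  4 ]
R3 <- R3 - (-2)*R1:  [  0   3  12   9 ]
R4 <- R4 - (3)*R1:  [   0   -1   10  -13 ]
R3 <- R3 - (3)*R2:  [  0   0   6  -3 ]
R4 <- R4 - (-1)*R2:  [  0   0  12  -9 ]
R4 <- R4 - (2)*R3:  [  0   0   0  -3 ]
All pivots nonzero; naive elimination completes without hitting a zero pivot.

first zero-pivot column = 0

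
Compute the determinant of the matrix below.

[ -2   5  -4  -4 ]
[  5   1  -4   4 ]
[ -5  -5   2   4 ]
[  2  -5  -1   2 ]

det(A) = -1172

Forward elimination:
R2 <- R2 - (-5/2)*R1:  [    0  27/2   -14    -6 ]
R3 <- R3 - (5/2)*R1:  [     0  -35/2     12     14 ]
R4 <- R4 - (-1)*R1:  [  0   0  -5  -2 ]
R3 <- R3 - (-35/27)*R2:  [       0        0  -166/27     56/9 ]
R4 <- R4 - (135/166)*R3:  [       0        0        0  -586/83 ]
Upper-triangular form:
[ -2     5       -4       -4 ]
[  0  27/2      -14       -6 ]
[  0     0  -166/27     56/9 ]
[  0     0        0  -586/83 ]
det(A) = (-1)^0 * (-2) * (27/2) * (-166/27) * (-586/83) = -1172  (0 row swaps -> sign +1)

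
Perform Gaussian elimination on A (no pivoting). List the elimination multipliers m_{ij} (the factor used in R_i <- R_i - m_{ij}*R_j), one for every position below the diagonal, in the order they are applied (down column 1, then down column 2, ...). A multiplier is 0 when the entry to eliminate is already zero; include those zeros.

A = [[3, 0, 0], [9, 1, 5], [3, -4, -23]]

Forward elimination:
R2 <- R2 - (3)*R1:  [ 0  1  5 ]
R3 <- R3 - (1)*R1:  [   0   -4  -23 ]
R3 <- R3 - (-4)*R2:  [  0   0  -3 ]
Multipliers (in order of application): m_{21} = 3, m_{31} = 1, m_{32} = -4

multipliers: 3, 1, -4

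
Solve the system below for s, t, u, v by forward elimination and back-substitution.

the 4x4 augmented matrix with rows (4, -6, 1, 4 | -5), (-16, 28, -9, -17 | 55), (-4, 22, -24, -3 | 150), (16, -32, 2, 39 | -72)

(5, 2, -5, -2)

Forward elimination on [A|b]:
R2 <- R2 - (-4)*R1:  [  0   4  -5  -1  35 ]
R3 <- R3 - (-1)*R1:  [   0   16  -23    1  145 ]
R4 <- R4 - (4)*R1:  [   0   -8   -2   23  -52 ]
R3 <- R3 - (4)*R2:  [  0   0  -3   5   5 ]
R4 <- R4 - (-2)*R2:  [   0    0  -12   21   18 ]
R4 <- R4 - (4)*R3:  [  0   0   0   1  -2 ]
Row echelon form:
[ 4  -6   1   4  |  -5 ]
[ 0   4  -5  -1  |  35 ]
[ 0   0  -3   5  |   5 ]
[ 0   0   0   1  |  -2 ]
Back-substitution:
v = (-2) / 1 = -2
u = (5 - (5)*(-2)) / -3 = -5
t = (35 - (-5)*(-5) - (-1)*(-2)) / 4 = 2
s = (-5 - (-6)*(2) - (1)*(-5) - (4)*(-2)) / 4 = 5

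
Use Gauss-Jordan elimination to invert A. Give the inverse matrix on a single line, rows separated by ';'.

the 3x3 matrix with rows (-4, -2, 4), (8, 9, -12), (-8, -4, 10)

Gauss-Jordan on [A | I]:
R1 <- (1/-4)*R1:  [    1   1/2    -1  |  -1/4     0     0 ]
R2 <- R2 - (8)*R1:  [  0   5  -4  |   2   1   0 ]
R3 <- R3 - (-8)*R1:  [  0   0   2  |  -2   0   1 ]
R2 <- (1/5)*R2:  [    0     1  -4/5  |   2/5   1/5     0 ]
R1 <- R1 - (1/2)*R2:  [     1      0   -3/5  |  -9/20  -1/10      0 ]
R3 <- (1/2)*R3:  [   0    0    1  |   -1    0  1/2 ]
R1 <- R1 - (-3/5)*R3:  [      1       0       0  |  -21/20   -1/10    3/10 ]
R2 <- R2 - (-4/5)*R3:  [    0     1     0  |  -2/5   1/5   2/5 ]
Right block of [I | A^{-1}] is the inverse:
[ -21/20  -1/10  3/10 ]
[   -2/5    1/5   2/5 ]
[     -1      0   1/2 ]

inverse = [-21/20 -1/10 3/10; -2/5 1/5 2/5; -1 0 1/2]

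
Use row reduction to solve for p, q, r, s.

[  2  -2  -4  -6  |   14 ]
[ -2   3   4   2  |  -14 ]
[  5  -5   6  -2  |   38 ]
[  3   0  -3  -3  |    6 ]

Forward elimination on [A|b]:
R2 <- R2 - (-1)*R1:  [  0   1   0  -4   0 ]
R3 <- R3 - (5/2)*R1:  [  0   0  16  13   3 ]
R4 <- R4 - (3/2)*R1:  [   0    3    3    6  -15 ]
R4 <- R4 - (3)*R2:  [   0    0    3   18  -15 ]
R4 <- R4 - (3/16)*R3:  [       0        0        0   249/16  -249/16 ]
Row echelon form:
[ 2  -2  -4      -6  |       14 ]
[ 0   1   0      -4  |        0 ]
[ 0   0  16      13  |        3 ]
[ 0   0   0  249/16  |  -249/16 ]
Back-substitution:
s = (-249/16) / (249/16) = -1
r = (3 - (13)*(-1)) / 16 = 1
q = (0 - (-4)*(-1)) / 1 = -4
p = (14 - (-2)*(-4) - (-4)*(1) - (-6)*(-1)) / 2 = 2

(2, -4, 1, -1)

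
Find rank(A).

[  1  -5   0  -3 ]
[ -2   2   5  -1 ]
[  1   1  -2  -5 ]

Row reduction:
R2 <- R2 - (-2)*R1:  [  0  -8   5  -7 ]
R3 <- R3 - (1)*R1:  [  0   6  -2  -2 ]
R3 <- R3 - (-3/4)*R2:  [     0      0    7/4  -29/4 ]
Row echelon form:
[ 1  -5    0     -3 ]
[ 0  -8    5     -7 ]
[ 0   0  7/4  -29/4 ]
Nonzero rows / pivot columns: 3

rank(A) = 3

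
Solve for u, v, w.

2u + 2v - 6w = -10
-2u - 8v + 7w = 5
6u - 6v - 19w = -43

(-3, 1, 1)

Forward elimination on [A|b]:
R2 <- R2 - (-1)*R1:  [  0  -6   1  -5 ]
R3 <- R3 - (3)*R1:  [   0  -12   -1  -13 ]
R3 <- R3 - (2)*R2:  [  0   0  -3  -3 ]
Row echelon form:
[ 2   2  -6  |  -10 ]
[ 0  -6   1  |   -5 ]
[ 0   0  -3  |   -3 ]
Back-substitution:
w = (-3) / -3 = 1
v = (-5 - (1)*(1)) / -6 = 1
u = (-10 - (2)*(1) - (-6)*(1)) / 2 = -3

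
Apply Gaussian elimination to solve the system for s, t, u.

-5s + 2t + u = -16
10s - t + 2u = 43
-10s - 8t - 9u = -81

Forward elimination on [A|b]:
R2 <- R2 - (-2)*R1:  [  0   3   4  11 ]
R3 <- R3 - (2)*R1:  [   0  -12  -11  -49 ]
R3 <- R3 - (-4)*R2:  [  0   0   5  -5 ]
Row echelon form:
[ -5  2  1  |  -16 ]
[  0  3  4  |   11 ]
[  0  0  5  |   -5 ]
Back-substitution:
u = (-5) / 5 = -1
t = (11 - (4)*(-1)) / 3 = 5
s = (-16 - (2)*(5) - (1)*(-1)) / -5 = 5

(5, 5, -1)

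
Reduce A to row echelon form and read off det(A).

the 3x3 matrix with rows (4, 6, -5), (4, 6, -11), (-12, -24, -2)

det(A) = -144

Forward elimination:
R2 <- R2 - (1)*R1:  [  0   0  -6 ]
R3 <- R3 - (-3)*R1:  [   0   -6  -17 ]
R2 <-> R3   (pivot in column 2 was zero)
[ 4   6   -5 ]
[ 0  -6  -17 ]
[ 0   0   -6 ]
Upper-triangular form:
[ 4   6   -5 ]
[ 0  -6  -17 ]
[ 0   0   -6 ]
det(A) = (-1)^1 * (4) * (-6) * (-6) = -144  (1 row swap -> sign -1)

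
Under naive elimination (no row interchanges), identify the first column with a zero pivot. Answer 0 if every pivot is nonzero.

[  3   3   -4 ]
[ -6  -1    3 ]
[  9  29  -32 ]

first zero-pivot column = 3

Naive forward elimination:
R2 <- R2 - (-2)*R1:  [  0   5  -5 ]
R3 <- R3 - (3)*R1:  [   0   20  -20 ]
R3 <- R3 - (4)*R2:  [ 0  0  0 ]
Matrix at this point:
[ 3  3  -4 ]
[ 0  5  -5 ]
[ 0  0   0 ]
Pivot entry (3,3) in the last row is zero and there are no rows below to swap with -> zero pivot in column 3 (A is singular).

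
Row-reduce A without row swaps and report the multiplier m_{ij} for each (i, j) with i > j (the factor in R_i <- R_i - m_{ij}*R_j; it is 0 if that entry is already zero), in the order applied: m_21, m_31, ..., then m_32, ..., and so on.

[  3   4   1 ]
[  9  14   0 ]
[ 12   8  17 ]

multipliers: 3, 4, -4

Forward elimination:
R2 <- R2 - (3)*R1:  [  0   2  -3 ]
R3 <- R3 - (4)*R1:  [  0  -8  13 ]
R3 <- R3 - (-4)*R2:  [ 0  0  1 ]
Multipliers (in order of application): m_{21} = 3, m_{31} = 4, m_{32} = -4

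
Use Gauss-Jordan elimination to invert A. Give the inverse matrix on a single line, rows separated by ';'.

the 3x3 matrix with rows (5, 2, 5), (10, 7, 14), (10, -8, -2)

inverse = [49/30 -3/5 -7/60; 8/3 -1 -1/3; -5/2 1 1/4]

Gauss-Jordan on [A | I]:
R1 <- (1/5)*R1:  [   1  2/5    1  |  1/5    0    0 ]
R2 <- R2 - (10)*R1:  [  0   3   4  |  -2   1   0 ]
R3 <- R3 - (10)*R1:  [   0  -12  -12  |   -2    0    1 ]
R2 <- (1/3)*R2:  [    0     1   4/3  |  -2/3   1/3     0 ]
R1 <- R1 - (2/5)*R2:  [     1      0   7/15  |   7/15  -2/15      0 ]
R3 <- R3 - (-12)*R2:  [   0    0    4  |  -10    4    1 ]
R3 <- (1/4)*R3:  [    0     0     1  |  -5/2     1   1/4 ]
R1 <- R1 - (7/15)*R3:  [     1      0      0  |  49/30   -3/5  -7/60 ]
R2 <- R2 - (4/3)*R3:  [    0     1     0  |   8/3    -1  -1/3 ]
Right block of [I | A^{-1}] is the inverse:
[ 49/30  -3/5  -7/60 ]
[   8/3    -1   -1/3 ]
[  -5/2     1    1/4 ]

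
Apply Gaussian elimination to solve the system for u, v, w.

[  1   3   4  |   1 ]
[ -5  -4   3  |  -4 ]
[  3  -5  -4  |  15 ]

Forward elimination on [A|b]:
R2 <- R2 - (-5)*R1:  [  0  11  23   1 ]
R3 <- R3 - (3)*R1:  [   0  -14  -16   12 ]
R3 <- R3 - (-14/11)*R2:  [      0       0  146/11  146/11 ]
Row echelon form:
[ 1   3       4  |       1 ]
[ 0  11      23  |       1 ]
[ 0   0  146/11  |  146/11 ]
Back-substitution:
w = (146/11) / (146/11) = 1
v = (1 - (23)*(1)) / 11 = -2
u = (1 - (3)*(-2) - (4)*(1)) / 1 = 3

(3, -2, 1)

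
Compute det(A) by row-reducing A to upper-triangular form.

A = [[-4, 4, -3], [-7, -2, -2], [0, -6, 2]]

det(A) = -6

Forward elimination:
R2 <- R2 - (7/4)*R1:  [    0    -9  13/4 ]
R3 <- R3 - (2/3)*R2:  [    0     0  -1/6 ]
Upper-triangular form:
[ -4   4    -3 ]
[  0  -9  13/4 ]
[  0   0  -1/6 ]
det(A) = (-1)^0 * (-4) * (-9) * (-1/6) = -6  (0 row swaps -> sign +1)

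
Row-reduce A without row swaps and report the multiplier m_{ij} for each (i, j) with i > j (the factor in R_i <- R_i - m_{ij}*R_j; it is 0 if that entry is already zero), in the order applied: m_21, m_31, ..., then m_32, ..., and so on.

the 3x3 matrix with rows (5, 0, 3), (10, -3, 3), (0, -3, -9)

Forward elimination:
R2 <- R2 - (2)*R1:  [  0  -3  -3 ]
R3: entry in column 1 is already 0 -> m_{31} = 0 (no row operation needed)
R3 <- R3 - (1)*R2:  [  0   0  -6 ]
Multipliers (in order of application): m_{21} = 2, m_{31} = 0, m_{32} = 1

multipliers: 2, 0, 1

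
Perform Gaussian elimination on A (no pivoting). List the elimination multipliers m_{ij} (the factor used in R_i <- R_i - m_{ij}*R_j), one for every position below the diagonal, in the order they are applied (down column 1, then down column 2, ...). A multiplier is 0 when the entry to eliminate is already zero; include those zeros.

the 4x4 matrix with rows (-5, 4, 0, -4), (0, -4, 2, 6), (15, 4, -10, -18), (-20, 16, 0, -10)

multipliers: 0, -3, 4, -4, 0, 0

Forward elimination:
R2: entry in column 1 is already 0 -> m_{21} = 0 (no row operation needed)
R3 <- R3 - (-3)*R1:  [   0   16  -10  -30 ]
R4 <- R4 - (4)*R1:  [ 0  0  0  6 ]
R3 <- R3 - (-4)*R2:  [  0   0  -2  -6 ]
R4: entry in column 2 is already 0 -> m_{42} = 0 (no row operation needed)
R4: entry in column 3 is already 0 -> m_{43} = 0 (no row operation needed)
Multipliers (in order of application): m_{21} = 0, m_{31} = -3, m_{41} = 4, m_{32} = -4, m_{42} = 0, m_{43} = 0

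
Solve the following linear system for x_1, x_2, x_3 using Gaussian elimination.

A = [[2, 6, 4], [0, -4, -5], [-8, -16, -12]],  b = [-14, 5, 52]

(-5, 0, -1)

Forward elimination on [A|b]:
R3 <- R3 - (-4)*R1:  [  0   8   4  -4 ]
R3 <- R3 - (-2)*R2:  [  0   0  -6   6 ]
Row echelon form:
[ 2   6   4  |  -14 ]
[ 0  -4  -5  |    5 ]
[ 0   0  -6  |    6 ]
Back-substitution:
x_3 = (6) / -6 = -1
x_2 = (5 - (-5)*(-1)) / -4 = 0
x_1 = (-14 - (6)*(0) - (4)*(-1)) / 2 = -5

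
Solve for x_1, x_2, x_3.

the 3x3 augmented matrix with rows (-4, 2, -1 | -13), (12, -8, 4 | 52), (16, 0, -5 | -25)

Forward elimination on [A|b]:
R2 <- R2 - (-3)*R1:  [  0  -2   1  13 ]
R3 <- R3 - (-4)*R1:  [   0    8   -9  -77 ]
R3 <- R3 - (-4)*R2:  [   0    0   -5  -25 ]
Row echelon form:
[ -4   2  -1  |  -13 ]
[  0  -2   1  |   13 ]
[  0   0  -5  |  -25 ]
Back-substitution:
x_3 = (-25) / -5 = 5
x_2 = (13 - (1)*(5)) / -2 = -4
x_1 = (-13 - (2)*(-4) - (-1)*(5)) / -4 = 0

(0, -4, 5)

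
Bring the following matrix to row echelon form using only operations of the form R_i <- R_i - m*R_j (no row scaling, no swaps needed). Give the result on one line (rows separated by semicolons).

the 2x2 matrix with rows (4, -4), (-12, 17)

Forward elimination:
R2 <- R2 - (-3)*R1:  [ 0  5 ]
Row echelon form:
[ 4  -4 ]
[ 0   5 ]

REF = [4 -4; 0 5]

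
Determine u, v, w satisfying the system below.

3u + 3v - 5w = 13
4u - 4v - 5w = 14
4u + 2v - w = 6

Forward elimination on [A|b]:
R2 <- R2 - (4/3)*R1:  [     0     -8    5/3  -10/3 ]
R3 <- R3 - (4/3)*R1:  [     0     -2   17/3  -34/3 ]
R3 <- R3 - (1/4)*R2:  [     0      0   21/4  -21/2 ]
Row echelon form:
[ 3   3    -5  |     13 ]
[ 0  -8   5/3  |  -10/3 ]
[ 0   0  21/4  |  -21/2 ]
Back-substitution:
w = (-21/2) / (21/4) = -2
v = (-10/3 - (5/3)*(-2)) / -8 = 0
u = (13 - (3)*(0) - (-5)*(-2)) / 3 = 1

(1, 0, -2)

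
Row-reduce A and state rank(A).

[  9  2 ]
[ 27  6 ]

rank(A) = 1

Row reduction:
R2 <- R2 - (3)*R1:  [ 0  0 ]
Row echelon form:
[ 9  2 ]
[ 0  0 ]
Nonzero rows / pivot columns: 1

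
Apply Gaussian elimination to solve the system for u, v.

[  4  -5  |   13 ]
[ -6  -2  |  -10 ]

(2, -1)

Forward elimination on [A|b]:
R2 <- R2 - (-3/2)*R1:  [     0  -19/2   19/2 ]
Row echelon form:
[ 4     -5  |    13 ]
[ 0  -19/2  |  19/2 ]
Back-substitution:
v = (19/2) / (-19/2) = -1
u = (13 - (-5)*(-1)) / 4 = 2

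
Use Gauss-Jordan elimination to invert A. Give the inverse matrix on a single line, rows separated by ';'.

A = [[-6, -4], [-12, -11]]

Gauss-Jordan on [A | I]:
R1 <- (1/-6)*R1:  [    1   2/3  |  -1/6     0 ]
R2 <- R2 - (-12)*R1:  [  0  -3  |  -2   1 ]
R2 <- (1/-3)*R2:  [    0     1  |   2/3  -1/3 ]
R1 <- R1 - (2/3)*R2:  [      1       0  |  -11/18     2/9 ]
Right block of [I | A^{-1}] is the inverse:
[ -11/18   2/9 ]
[    2/3  -1/3 ]

inverse = [-11/18 2/9; 2/3 -1/3]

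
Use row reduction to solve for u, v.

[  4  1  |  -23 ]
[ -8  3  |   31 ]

(-5, -3)

Forward elimination on [A|b]:
R2 <- R2 - (-2)*R1:  [   0    5  -15 ]
Row echelon form:
[ 4  1  |  -23 ]
[ 0  5  |  -15 ]
Back-substitution:
v = (-15) / 5 = -3
u = (-23 - (1)*(-3)) / 4 = -5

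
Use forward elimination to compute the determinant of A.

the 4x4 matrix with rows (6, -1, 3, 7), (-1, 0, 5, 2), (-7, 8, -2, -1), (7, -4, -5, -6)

Forward elimination:
R2 <- R2 - (-1/6)*R1:  [    0  -1/6  11/2  19/6 ]
R3 <- R3 - (-7/6)*R1:  [    0  41/6   3/2  43/6 ]
R4 <- R4 - (7/6)*R1:  [     0  -17/6  -17/2  -85/6 ]
R3 <- R3 - (-41)*R2:  [   0    0  227  137 ]
R4 <- R4 - (17)*R2:  [    0     0  -102   -68 ]
R4 <- R4 - (-102/227)*R3:  [         0          0          0  -1462/227 ]
Upper-triangular form:
[ 6    -1     3          7 ]
[ 0  -1/6  11/2       19/6 ]
[ 0     0   227        137 ]
[ 0     0     0  -1462/227 ]
det(A) = (-1)^0 * (6) * (-1/6) * (227) * (-1462/227) = 1462  (0 row swaps -> sign +1)

det(A) = 1462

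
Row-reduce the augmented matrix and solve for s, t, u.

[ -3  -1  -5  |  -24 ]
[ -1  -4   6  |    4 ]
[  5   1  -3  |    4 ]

(2, 3, 3)

Forward elimination on [A|b]:
R2 <- R2 - (1/3)*R1:  [     0  -11/3   23/3     12 ]
R3 <- R3 - (-5/3)*R1:  [     0   -2/3  -34/3    -36 ]
R3 <- R3 - (2/11)*R2:  [       0        0  -140/11  -420/11 ]
Row echelon form:
[ -3     -1       -5  |      -24 ]
[  0  -11/3     23/3  |       12 ]
[  0      0  -140/11  |  -420/11 ]
Back-substitution:
u = (-420/11) / (-140/11) = 3
t = (12 - (23/3)*(3)) / (-11/3) = 3
s = (-24 - (-1)*(3) - (-5)*(3)) / -3 = 2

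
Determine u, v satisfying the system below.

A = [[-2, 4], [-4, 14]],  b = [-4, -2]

Forward elimination on [A|b]:
R2 <- R2 - (2)*R1:  [ 0  6  6 ]
Row echelon form:
[ -2  4  |  -4 ]
[  0  6  |   6 ]
Back-substitution:
v = (6) / 6 = 1
u = (-4 - (4)*(1)) / -2 = 4

(4, 1)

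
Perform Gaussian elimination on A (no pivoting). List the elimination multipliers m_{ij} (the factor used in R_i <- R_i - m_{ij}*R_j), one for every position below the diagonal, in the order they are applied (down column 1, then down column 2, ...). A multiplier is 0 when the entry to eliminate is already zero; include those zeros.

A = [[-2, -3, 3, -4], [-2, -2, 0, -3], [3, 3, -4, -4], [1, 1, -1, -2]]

Forward elimination:
R2 <- R2 - (1)*R1:  [  0   1  -3   1 ]
R3 <- R3 - (-3/2)*R1:  [    0  -3/2   1/2   -10 ]
R4 <- R4 - (-1/2)*R1:  [    0  -1/2   1/2    -4 ]
R3 <- R3 - (-3/2)*R2:  [     0      0     -4  -17/2 ]
R4 <- R4 - (-1/2)*R2:  [    0     0    -1  -7/2 ]
R4 <- R4 - (1/4)*R3:  [     0      0      0  -11/8 ]
Multipliers (in order of application): m_{21} = 1, m_{31} = -3/2, m_{41} = -1/2, m_{32} = -3/2, m_{42} = -1/2, m_{43} = 1/4

multipliers: 1, -3/2, -1/2, -3/2, -1/2, 1/4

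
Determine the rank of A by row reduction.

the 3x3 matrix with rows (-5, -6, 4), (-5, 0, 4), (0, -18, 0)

Row reduction:
R2 <- R2 - (1)*R1:  [ 0  6  0 ]
R3 <- R3 - (-3)*R2:  [ 0  0  0 ]
Row echelon form:
[ -5  -6  4 ]
[  0   6  0 ]
[  0   0  0 ]
Nonzero rows / pivot columns: 2

rank(A) = 2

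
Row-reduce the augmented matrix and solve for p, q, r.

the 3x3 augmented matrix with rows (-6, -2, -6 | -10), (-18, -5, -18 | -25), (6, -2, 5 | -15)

Forward elimination on [A|b]:
R2 <- R2 - (3)*R1:  [ 0  1  0  5 ]
R3 <- R3 - (-1)*R1:  [   0   -4   -1  -25 ]
R3 <- R3 - (-4)*R2:  [  0   0  -1  -5 ]
Row echelon form:
[ -6  -2  -6  |  -10 ]
[  0   1   0  |    5 ]
[  0   0  -1  |   -5 ]
Back-substitution:
r = (-5) / -1 = 5
q = (5) / 1 = 5
p = (-10 - (-2)*(5) - (-6)*(5)) / -6 = -5

(-5, 5, 5)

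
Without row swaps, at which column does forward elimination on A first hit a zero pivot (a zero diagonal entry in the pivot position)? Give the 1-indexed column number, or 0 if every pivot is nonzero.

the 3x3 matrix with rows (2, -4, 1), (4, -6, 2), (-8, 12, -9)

first zero-pivot column = 0

Naive forward elimination:
R2 <- R2 - (2)*R1:  [ 0  2  0 ]
R3 <- R3 - (-4)*R1:  [  0  -4  -5 ]
R3 <- R3 - (-2)*R2:  [  0   0  -5 ]
All pivots nonzero; naive elimination completes without hitting a zero pivot.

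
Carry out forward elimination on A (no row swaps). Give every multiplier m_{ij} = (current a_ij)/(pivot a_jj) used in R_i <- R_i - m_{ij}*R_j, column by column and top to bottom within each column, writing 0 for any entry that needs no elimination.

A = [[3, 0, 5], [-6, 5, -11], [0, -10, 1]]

Forward elimination:
R2 <- R2 - (-2)*R1:  [  0   5  -1 ]
R3: entry in column 1 is already 0 -> m_{31} = 0 (no row operation needed)
R3 <- R3 - (-2)*R2:  [  0   0  -1 ]
Multipliers (in order of application): m_{21} = -2, m_{31} = 0, m_{32} = -2

multipliers: -2, 0, -2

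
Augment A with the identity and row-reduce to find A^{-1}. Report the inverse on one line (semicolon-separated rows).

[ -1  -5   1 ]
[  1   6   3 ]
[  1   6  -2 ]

Gauss-Jordan on [A | I]:
R1 <- (1/-1)*R1:  [  1   5  -1  |  -1   0   0 ]
R2 <- R2 - (1)*R1:  [ 0  1  4  |  1  1  0 ]
R3 <- R3 - (1)*R1:  [  0   1  -1  |   1   0   1 ]
R1 <- R1 - (5)*R2:  [   1    0  -21  |   -6   -5    0 ]
R3 <- R3 - (1)*R2:  [  0   0  -5  |   0  -1   1 ]
R3 <- (1/-5)*R3:  [    0     0     1  |     0   1/5  -1/5 ]
R1 <- R1 - (-21)*R3:  [     1      0      0  |     -6   -4/5  -21/5 ]
R2 <- R2 - (4)*R3:  [   0    1    0  |    1  1/5  4/5 ]
Right block of [I | A^{-1}] is the inverse:
[ -6  -4/5  -21/5 ]
[  1   1/5    4/5 ]
[  0   1/5   -1/5 ]

inverse = [-6 -4/5 -21/5; 1 1/5 4/5; 0 1/5 -1/5]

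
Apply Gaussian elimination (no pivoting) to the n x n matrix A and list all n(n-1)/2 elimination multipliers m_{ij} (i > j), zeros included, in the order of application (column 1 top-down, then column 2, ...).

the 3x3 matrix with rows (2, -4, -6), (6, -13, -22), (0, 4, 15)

Forward elimination:
R2 <- R2 - (3)*R1:  [  0  -1  -4 ]
R3: entry in column 1 is already 0 -> m_{31} = 0 (no row operation needed)
R3 <- R3 - (-4)*R2:  [  0   0  -1 ]
Multipliers (in order of application): m_{21} = 3, m_{31} = 0, m_{32} = -4

multipliers: 3, 0, -4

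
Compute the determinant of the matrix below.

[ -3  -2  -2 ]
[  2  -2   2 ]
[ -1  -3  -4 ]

Forward elimination:
R2 <- R2 - (-2/3)*R1:  [     0  -10/3    2/3 ]
R3 <- R3 - (1/3)*R1:  [     0   -7/3  -10/3 ]
R3 <- R3 - (7/10)*R2:  [     0      0  -19/5 ]
Upper-triangular form:
[ -3     -2     -2 ]
[  0  -10/3    2/3 ]
[  0      0  -19/5 ]
det(A) = (-1)^0 * (-3) * (-10/3) * (-19/5) = -38  (0 row swaps -> sign +1)

det(A) = -38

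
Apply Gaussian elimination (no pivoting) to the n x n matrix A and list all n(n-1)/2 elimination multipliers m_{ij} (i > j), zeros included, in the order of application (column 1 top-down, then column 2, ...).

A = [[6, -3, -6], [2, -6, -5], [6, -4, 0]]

Forward elimination:
R2 <- R2 - (1/3)*R1:  [  0  -5  -3 ]
R3 <- R3 - (1)*R1:  [  0  -1   6 ]
R3 <- R3 - (1/5)*R2:  [    0     0  33/5 ]
Multipliers (in order of application): m_{21} = 1/3, m_{31} = 1, m_{32} = 1/5

multipliers: 1/3, 1, 1/5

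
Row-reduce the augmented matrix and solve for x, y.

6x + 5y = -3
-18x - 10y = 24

(-3, 3)

Forward elimination on [A|b]:
R2 <- R2 - (-3)*R1:  [  0   5  15 ]
Row echelon form:
[ 6  5  |  -3 ]
[ 0  5  |  15 ]
Back-substitution:
y = (15) / 5 = 3
x = (-3 - (5)*(3)) / 6 = -3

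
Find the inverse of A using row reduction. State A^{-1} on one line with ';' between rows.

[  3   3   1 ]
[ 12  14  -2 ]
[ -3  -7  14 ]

inverse = [91/9 -49/18 -10/9; -9 5/2 1; -7/3 2/3 1/3]

Gauss-Jordan on [A | I]:
R1 <- (1/3)*R1:  [   1    1  1/3  |  1/3    0    0 ]
R2 <- R2 - (12)*R1:  [  0   2  -6  |  -4   1   0 ]
R3 <- R3 - (-3)*R1:  [  0  -4  15  |   1   0   1 ]
R2 <- (1/2)*R2:  [   0    1   -3  |   -2  1/2    0 ]
R1 <- R1 - (1)*R2:  [    1     0  10/3  |   7/3  -1/2     0 ]
R3 <- R3 - (-4)*R2:  [  0   0   3  |  -7   2   1 ]
R3 <- (1/3)*R3:  [    0     0     1  |  -7/3   2/3   1/3 ]
R1 <- R1 - (10/3)*R3:  [      1       0       0  |    91/9  -49/18   -10/9 ]
R2 <- R2 - (-3)*R3:  [   0    1    0  |   -9  5/2    1 ]
Right block of [I | A^{-1}] is the inverse:
[ 91/9  -49/18  -10/9 ]
[   -9     5/2      1 ]
[ -7/3     2/3    1/3 ]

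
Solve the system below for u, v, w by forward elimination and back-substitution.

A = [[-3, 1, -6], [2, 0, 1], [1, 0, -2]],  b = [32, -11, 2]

(-4, 2, -3)

Forward elimination on [A|b]:
R2 <- R2 - (-2/3)*R1:  [    0   2/3    -3  31/3 ]
R3 <- R3 - (-1/3)*R1:  [    0   1/3    -4  38/3 ]
R3 <- R3 - (1/2)*R2:  [    0     0  -5/2  15/2 ]
Row echelon form:
[ -3    1    -6  |    32 ]
[  0  2/3    -3  |  31/3 ]
[  0    0  -5/2  |  15/2 ]
Back-substitution:
w = (15/2) / (-5/2) = -3
v = (31/3 - (-3)*(-3)) / (2/3) = 2
u = (32 - (1)*(2) - (-6)*(-3)) / -3 = -4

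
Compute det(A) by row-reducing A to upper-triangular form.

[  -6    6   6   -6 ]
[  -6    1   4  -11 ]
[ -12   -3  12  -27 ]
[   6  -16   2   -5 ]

Forward elimination:
R2 <- R2 - (1)*R1:  [  0  -5  -2  -5 ]
R3 <- R3 - (2)*R1:  [   0  -15    0  -15 ]
R4 <- R4 - (-1)*R1:  [   0  -10    8  -11 ]
R3 <- R3 - (3)*R2:  [ 0  0  6  0 ]
R4 <- R4 - (2)*R2:  [  0   0  12  -1 ]
R4 <- R4 - (2)*R3:  [  0   0   0  -1 ]
Upper-triangular form:
[ -6   6   6  -6 ]
[  0  -5  -2  -5 ]
[  0   0   6   0 ]
[  0   0   0  -1 ]
det(A) = (-1)^0 * (-6) * (-5) * (6) * (-1) = -180  (0 row swaps -> sign +1)

det(A) = -180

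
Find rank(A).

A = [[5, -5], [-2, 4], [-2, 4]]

rank(A) = 2

Row reduction:
R2 <- R2 - (-2/5)*R1:  [ 0  2 ]
R3 <- R3 - (-2/5)*R1:  [ 0  2 ]
R3 <- R3 - (1)*R2:  [ 0  0 ]
Row echelon form:
[ 5  -5 ]
[ 0   2 ]
[ 0   0 ]
Nonzero rows / pivot columns: 2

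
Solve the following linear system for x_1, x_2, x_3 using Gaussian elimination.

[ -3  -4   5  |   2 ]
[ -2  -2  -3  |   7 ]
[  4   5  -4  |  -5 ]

(-1, -1, -1)

Forward elimination on [A|b]:
R2 <- R2 - (2/3)*R1:  [     0    2/3  -19/3   17/3 ]
R3 <- R3 - (-4/3)*R1:  [    0  -1/3   8/3  -7/3 ]
R3 <- R3 - (-1/2)*R2:  [    0     0  -1/2   1/2 ]
Row echelon form:
[ -3   -4      5  |     2 ]
[  0  2/3  -19/3  |  17/3 ]
[  0    0   -1/2  |   1/2 ]
Back-substitution:
x_3 = (1/2) / (-1/2) = -1
x_2 = (17/3 - (-19/3)*(-1)) / (2/3) = -1
x_1 = (2 - (-4)*(-1) - (5)*(-1)) / -3 = -1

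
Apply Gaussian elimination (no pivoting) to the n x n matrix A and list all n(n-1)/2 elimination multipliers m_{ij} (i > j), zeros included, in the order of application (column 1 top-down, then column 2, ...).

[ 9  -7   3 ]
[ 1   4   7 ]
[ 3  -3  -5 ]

Forward elimination:
R2 <- R2 - (1/9)*R1:  [    0  43/9  20/3 ]
R3 <- R3 - (1/3)*R1:  [    0  -2/3    -6 ]
R3 <- R3 - (-6/43)*R2:  [       0        0  -218/43 ]
Multipliers (in order of application): m_{21} = 1/9, m_{31} = 1/3, m_{32} = -6/43

multipliers: 1/9, 1/3, -6/43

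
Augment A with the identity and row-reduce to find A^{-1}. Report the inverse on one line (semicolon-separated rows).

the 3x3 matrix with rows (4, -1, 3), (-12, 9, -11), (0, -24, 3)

inverse = [79/40 23/40 2/15; -3/10 -1/10 -1/15; -12/5 -4/5 -1/5]

Gauss-Jordan on [A | I]:
R1 <- (1/4)*R1:  [    1  -1/4   3/4  |   1/4     0     0 ]
R2 <- R2 - (-12)*R1:  [  0   6  -2  |   3   1   0 ]
R2 <- (1/6)*R2:  [    0     1  -1/3  |   1/2   1/6     0 ]
R1 <- R1 - (-1/4)*R2:  [    1     0   2/3  |   3/8  1/24     0 ]
R3 <- R3 - (-24)*R2:  [  0   0  -5  |  12   4   1 ]
R3 <- (1/-5)*R3:  [     0      0      1  |  -12/5   -4/5   -1/5 ]
R1 <- R1 - (2/3)*R3:  [     1      0      0  |  79/40  23/40   2/15 ]
R2 <- R2 - (-1/3)*R3:  [     0      1      0  |  -3/10  -1/10  -1/15 ]
Right block of [I | A^{-1}] is the inverse:
[ 79/40  23/40   2/15 ]
[ -3/10  -1/10  -1/15 ]
[ -12/5   -4/5   -1/5 ]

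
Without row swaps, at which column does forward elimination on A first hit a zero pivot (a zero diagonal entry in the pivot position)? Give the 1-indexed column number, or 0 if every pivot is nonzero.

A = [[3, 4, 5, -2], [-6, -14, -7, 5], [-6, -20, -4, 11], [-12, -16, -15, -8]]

first zero-pivot column = 3

Naive forward elimination:
R2 <- R2 - (-2)*R1:  [  0  -6   3   1 ]
R3 <- R3 - (-2)*R1:  [   0  -12    6    7 ]
R4 <- R4 - (-4)*R1:  [   0    0    5  -16 ]
R3 <- R3 - (2)*R2:  [ 0  0  0  5 ]
Matrix at this point:
[ 3   4  5   -2 ]
[ 0  -6  3    1 ]
[ 0   0  0    5 ]
[ 0   0  5  -16 ]
Pivot entry (3,3) is zero but row 4 has 5 in column 3 -> naive elimination stops; a row interchange (e.g. R3 <-> R4) would be required here.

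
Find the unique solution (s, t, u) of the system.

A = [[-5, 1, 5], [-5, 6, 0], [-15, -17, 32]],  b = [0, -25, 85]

(5, 0, 5)

Forward elimination on [A|b]:
R2 <- R2 - (1)*R1:  [   0    5   -5  -25 ]
R3 <- R3 - (3)*R1:  [   0  -20   17   85 ]
R3 <- R3 - (-4)*R2:  [   0    0   -3  -15 ]
Row echelon form:
[ -5  1   5  |    0 ]
[  0  5  -5  |  -25 ]
[  0  0  -3  |  -15 ]
Back-substitution:
u = (-15) / -3 = 5
t = (-25 - (-5)*(5)) / 5 = 0
s = (0 - (1)*(0) - (5)*(5)) / -5 = 5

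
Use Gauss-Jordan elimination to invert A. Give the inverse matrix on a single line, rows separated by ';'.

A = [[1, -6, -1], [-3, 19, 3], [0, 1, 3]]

Gauss-Jordan on [A | I]:
R2 <- R2 - (-3)*R1:  [ 0  1  0  |  3  1  0 ]
R1 <- R1 - (-6)*R2:  [  1   0  -1  |  19   6   0 ]
R3 <- R3 - (1)*R2:  [  0   0   3  |  -3  -1   1 ]
R3 <- (1/3)*R3:  [    0     0     1  |    -1  -1/3   1/3 ]
R1 <- R1 - (-1)*R3:  [    1     0     0  |    18  17/3   1/3 ]
Right block of [I | A^{-1}] is the inverse:
[ 18  17/3  1/3 ]
[  3     1    0 ]
[ -1  -1/3  1/3 ]

inverse = [18 17/3 1/3; 3 1 0; -1 -1/3 1/3]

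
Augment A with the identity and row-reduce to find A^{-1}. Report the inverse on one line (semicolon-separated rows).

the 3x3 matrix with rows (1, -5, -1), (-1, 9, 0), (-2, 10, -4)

inverse = [3/2 5/4 -3/8; 1/6 1/4 -1/24; -1/3 0 -1/6]

Gauss-Jordan on [A | I]:
R2 <- R2 - (-1)*R1:  [  0   4  -1  |   1   1   0 ]
R3 <- R3 - (-2)*R1:  [  0   0  -6  |   2   0   1 ]
R2 <- (1/4)*R2:  [    0     1  -1/4  |   1/4   1/4     0 ]
R1 <- R1 - (-5)*R2:  [    1     0  -9/4  |   9/4   5/4     0 ]
R3 <- (1/-6)*R3:  [    0     0     1  |  -1/3     0  -1/6 ]
R1 <- R1 - (-9/4)*R3:  [    1     0     0  |   3/2   5/4  -3/8 ]
R2 <- R2 - (-1/4)*R3:  [     0      1      0  |    1/6    1/4  -1/24 ]
Right block of [I | A^{-1}] is the inverse:
[  3/2  5/4   -3/8 ]
[  1/6  1/4  -1/24 ]
[ -1/3    0   -1/6 ]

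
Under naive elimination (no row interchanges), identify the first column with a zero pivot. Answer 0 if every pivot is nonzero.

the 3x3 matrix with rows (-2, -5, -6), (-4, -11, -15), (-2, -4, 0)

first zero-pivot column = 0

Naive forward elimination:
R2 <- R2 - (2)*R1:  [  0  -1  -3 ]
R3 <- R3 - (1)*R1:  [ 0  1  6 ]
R3 <- R3 - (-1)*R2:  [ 0  0  3 ]
All pivots nonzero; naive elimination completes without hitting a zero pivot.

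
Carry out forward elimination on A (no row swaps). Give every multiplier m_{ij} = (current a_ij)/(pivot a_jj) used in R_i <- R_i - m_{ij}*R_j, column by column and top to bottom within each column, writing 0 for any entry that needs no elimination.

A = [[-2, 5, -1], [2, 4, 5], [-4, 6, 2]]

Forward elimination:
R2 <- R2 - (-1)*R1:  [ 0  9  4 ]
R3 <- R3 - (2)*R1:  [  0  -4   4 ]
R3 <- R3 - (-4/9)*R2:  [    0     0  52/9 ]
Multipliers (in order of application): m_{21} = -1, m_{31} = 2, m_{32} = -4/9

multipliers: -1, 2, -4/9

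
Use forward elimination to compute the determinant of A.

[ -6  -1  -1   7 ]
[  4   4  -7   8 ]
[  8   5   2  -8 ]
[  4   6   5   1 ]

Forward elimination:
R2 <- R2 - (-2/3)*R1:  [     0   10/3  -23/3   38/3 ]
R3 <- R3 - (-4/3)*R1:  [    0  11/3   2/3   4/3 ]
R4 <- R4 - (-2/3)*R1:  [    0  16/3  13/3  17/3 ]
R3 <- R3 - (11/10)*R2:  [     0      0  91/10  -63/5 ]
R4 <- R4 - (8/5)*R2:  [     0      0   83/5  -73/5 ]
R4 <- R4 - (166/91)*R3:  [      0       0       0  109/13 ]
Upper-triangular form:
[ -6    -1     -1       7 ]
[  0  10/3  -23/3    38/3 ]
[  0     0  91/10   -63/5 ]
[  0     0      0  109/13 ]
det(A) = (-1)^0 * (-6) * (10/3) * (91/10) * (109/13) = -1526  (0 row swaps -> sign +1)

det(A) = -1526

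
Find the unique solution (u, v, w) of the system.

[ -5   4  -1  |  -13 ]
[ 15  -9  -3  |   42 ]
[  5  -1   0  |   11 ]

Forward elimination on [A|b]:
R2 <- R2 - (-3)*R1:  [  0   3  -6   3 ]
R3 <- R3 - (-1)*R1:  [  0   3  -1  -2 ]
R3 <- R3 - (1)*R2:  [  0   0   5  -5 ]
Row echelon form:
[ -5  4  -1  |  -13 ]
[  0  3  -6  |    3 ]
[  0  0   5  |   -5 ]
Back-substitution:
w = (-5) / 5 = -1
v = (3 - (-6)*(-1)) / 3 = -1
u = (-13 - (4)*(-1) - (-1)*(-1)) / -5 = 2

(2, -1, -1)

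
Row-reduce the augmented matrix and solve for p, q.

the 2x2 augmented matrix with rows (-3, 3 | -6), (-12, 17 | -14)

Forward elimination on [A|b]:
R2 <- R2 - (4)*R1:  [  0   5  10 ]
Row echelon form:
[ -3  3  |  -6 ]
[  0  5  |  10 ]
Back-substitution:
q = (10) / 5 = 2
p = (-6 - (3)*(2)) / -3 = 4

(4, 2)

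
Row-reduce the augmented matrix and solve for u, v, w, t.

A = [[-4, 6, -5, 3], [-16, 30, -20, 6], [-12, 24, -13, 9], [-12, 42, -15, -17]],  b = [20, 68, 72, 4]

Forward elimination on [A|b]:
R2 <- R2 - (4)*R1:  [   0    6    0   -6  -12 ]
R3 <- R3 - (3)*R1:  [  0   6   2   0  12 ]
R4 <- R4 - (3)*R1:  [   0   24    0  -26  -56 ]
R3 <- R3 - (1)*R2:  [  0   0   2   6  24 ]
R4 <- R4 - (4)*R2:  [  0   0   0  -2  -8 ]
Row echelon form:
[ -4  6  -5   3  |   20 ]
[  0  6   0  -6  |  -12 ]
[  0  0   2   6  |   24 ]
[  0  0   0  -2  |   -8 ]
Back-substitution:
t = (-8) / -2 = 4
w = (24 - (6)*(4)) / 2 = 0
v = (-12 - (-6)*(4)) / 6 = 2
u = (20 - (6)*(2) - (-5)*(0) - (3)*(4)) / -4 = 1

(1, 2, 0, 4)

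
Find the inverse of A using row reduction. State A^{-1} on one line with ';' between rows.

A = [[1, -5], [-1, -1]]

Gauss-Jordan on [A | I]:
R2 <- R2 - (-1)*R1:  [  0  -6  |   1   1 ]
R2 <- (1/-6)*R2:  [    0     1  |  -1/6  -1/6 ]
R1 <- R1 - (-5)*R2:  [    1     0  |   1/6  -5/6 ]
Right block of [I | A^{-1}] is the inverse:
[  1/6  -5/6 ]
[ -1/6  -1/6 ]

inverse = [1/6 -5/6; -1/6 -1/6]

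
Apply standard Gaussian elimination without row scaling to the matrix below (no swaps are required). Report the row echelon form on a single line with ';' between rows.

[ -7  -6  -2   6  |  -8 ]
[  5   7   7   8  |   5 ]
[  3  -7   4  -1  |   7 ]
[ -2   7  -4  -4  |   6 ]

REF = [-7 -6 -2 6 -8; 0 19/7 39/7 86/7 -5/7; 0 0 433/19 853/19 20/19; 0 0 0 -1371/433 5007/433]

Forward elimination:
R2 <- R2 - (-5/7)*R1:  [    0  19/7  39/7  86/7  -5/7 ]
R3 <- R3 - (-3/7)*R1:  [     0  -67/7   22/7   11/7   25/7 ]
R4 <- R4 - (2/7)*R1:  [     0   61/7  -24/7  -40/7   58/7 ]
R3 <- R3 - (-67/19)*R2:  [      0       0  433/19  853/19   20/19 ]
R4 <- R4 - (61/19)*R2:  [       0        0  -405/19  -858/19   201/19 ]
R4 <- R4 - (-405/433)*R3:  [         0          0          0  -1371/433   5007/433 ]
Row echelon form:
[ -7    -6      -2          6  |        -8 ]
[  0  19/7    39/7       86/7  |      -5/7 ]
[  0     0  433/19     853/19  |     20/19 ]
[  0     0       0  -1371/433  |  5007/433 ]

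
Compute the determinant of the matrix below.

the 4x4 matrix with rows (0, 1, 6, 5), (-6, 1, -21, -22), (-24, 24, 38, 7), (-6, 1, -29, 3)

Forward elimination:
R1 <-> R2   (pivot in column 1 was zero)
[  -6   1  -21  -22 ]
[   0   1    6    5 ]
[ -24  24   38    7 ]
[  -6   1  -29    3 ]
R3 <- R3 - (4)*R1:  [   0   20  122   95 ]
R4 <- R4 - (1)*R1:  [  0   0  -8  25 ]
R3 <- R3 - (20)*R2:  [  0   0   2  -5 ]
R4 <- R4 - (-4)*R3:  [ 0  0  0  5 ]
Upper-triangular form:
[ -6  1  -21  -22 ]
[  0  1    6    5 ]
[  0  0    2   -5 ]
[  0  0    0    5 ]
det(A) = (-1)^1 * (-6) * (1) * (2) * (5) = 60  (1 row swap -> sign -1)

det(A) = 60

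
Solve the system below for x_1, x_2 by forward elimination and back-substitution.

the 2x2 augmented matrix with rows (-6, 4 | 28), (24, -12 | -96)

(-2, 4)

Forward elimination on [A|b]:
R2 <- R2 - (-4)*R1:  [  0   4  16 ]
Row echelon form:
[ -6  4  |  28 ]
[  0  4  |  16 ]
Back-substitution:
x_2 = (16) / 4 = 4
x_1 = (28 - (4)*(4)) / -6 = -2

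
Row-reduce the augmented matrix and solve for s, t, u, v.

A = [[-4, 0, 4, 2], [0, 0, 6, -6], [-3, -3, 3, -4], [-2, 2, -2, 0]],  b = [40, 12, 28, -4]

(-5, -3, 4, 2)

Forward elimination on [A|b]:
R3 <- R3 - (3/4)*R1:  [     0     -3      0  -11/2     -2 ]
R4 <- R4 - (1/2)*R1:  [   0    2   -4   -1  -24 ]
R2 <-> R3   (pivot in column 2 was zero)
[ -4   0   4      2   40 ]
[  0  -3   0  -11/2   -2 ]
[  0   0   6     -6   12 ]
[  0   2  -4     -1  -24 ]
R4 <- R4 - (-2/3)*R2:  [     0      0     -4  -14/3  -76/3 ]
R4 <- R4 - (-2/3)*R3:  [     0      0      0  -26/3  -52/3 ]
Row echelon form:
[ -4   0  4      2  |     40 ]
[  0  -3  0  -11/2  |     -2 ]
[  0   0  6     -6  |     12 ]
[  0   0  0  -26/3  |  -52/3 ]
Back-substitution:
v = (-52/3) / (-26/3) = 2
u = (12 - (-6)*(2)) / 6 = 4
t = (-2 - (-11/2)*(2)) / -3 = -3
s = (40 - (4)*(4) - (2)*(2)) / -4 = -5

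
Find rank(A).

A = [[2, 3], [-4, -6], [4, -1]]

Row reduction:
R2 <- R2 - (-2)*R1:  [ 0  0 ]
R3 <- R3 - (2)*R1:  [  0  -7 ]
R2 <-> R3   (pivot in column 2 was zero)
[ 2   3 ]
[ 0  -7 ]
[ 0   0 ]
Row echelon form:
[ 2   3 ]
[ 0  -7 ]
[ 0   0 ]
Nonzero rows / pivot columns: 2

rank(A) = 2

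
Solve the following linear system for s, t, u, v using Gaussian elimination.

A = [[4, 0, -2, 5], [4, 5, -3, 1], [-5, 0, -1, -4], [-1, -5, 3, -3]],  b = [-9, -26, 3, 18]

Forward elimination on [A|b]:
R2 <- R2 - (1)*R1:  [   0    5   -1   -4  -17 ]
R3 <- R3 - (-5/4)*R1:  [     0      0   -7/2    9/4  -33/4 ]
R4 <- R4 - (-1/4)*R1:  [    0    -5   5/2  -7/4  63/4 ]
R4 <- R4 - (-1)*R2:  [     0      0    3/2  -23/4   -5/4 ]
R4 <- R4 - (-3/7)*R3:  [      0       0       0  -67/14  -67/14 ]
Row echelon form:
[ 4  0    -2       5  |      -9 ]
[ 0  5    -1      -4  |     -17 ]
[ 0  0  -7/2     9/4  |   -33/4 ]
[ 0  0     0  -67/14  |  -67/14 ]
Back-substitution:
v = (-67/14) / (-67/14) = 1
u = (-33/4 - (9/4)*(1)) / (-7/2) = 3
t = (-17 - (-1)*(3) - (-4)*(1)) / 5 = -2
s = (-9 - (-2)*(3) - (5)*(1)) / 4 = -2

(-2, -2, 3, 1)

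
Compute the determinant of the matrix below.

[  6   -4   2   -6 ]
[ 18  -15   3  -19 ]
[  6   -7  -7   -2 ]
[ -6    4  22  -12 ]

Forward elimination:
R2 <- R2 - (3)*R1:  [  0  -3  -3  -1 ]
R3 <- R3 - (1)*R1:  [  0  -3  -9   4 ]
R4 <- R4 - (-1)*R1:  [   0    0   24  -18 ]
R3 <- R3 - (1)*R2:  [  0   0  -6   5 ]
R4 <- R4 - (-4)*R3:  [ 0  0  0  2 ]
Upper-triangular form:
[ 6  -4   2  -6 ]
[ 0  -3  -3  -1 ]
[ 0   0  -6   5 ]
[ 0   0   0   2 ]
det(A) = (-1)^0 * (6) * (-3) * (-6) * (2) = 216  (0 row swaps -> sign +1)

det(A) = 216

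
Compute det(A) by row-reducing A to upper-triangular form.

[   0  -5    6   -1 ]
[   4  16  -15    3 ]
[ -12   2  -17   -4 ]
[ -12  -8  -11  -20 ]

det(A) = -40

Forward elimination:
R1 <-> R2   (pivot in column 1 was zero)
[   4  16  -15    3 ]
[   0  -5    6   -1 ]
[ -12   2  -17   -4 ]
[ -12  -8  -11  -20 ]
R3 <- R3 - (-3)*R1:  [   0   50  -62    5 ]
R4 <- R4 - (-3)*R1:  [   0   40  -56  -11 ]
R3 <- R3 - (-10)*R2:  [  0   0  -2  -5 ]
R4 <- R4 - (-8)*R2:  [   0    0   -8  -19 ]
R4 <- R4 - (4)*R3:  [ 0  0  0  1 ]
Upper-triangular form:
[ 4  16  -15   3 ]
[ 0  -5    6  -1 ]
[ 0   0   -2  -5 ]
[ 0   0    0   1 ]
det(A) = (-1)^1 * (4) * (-5) * (-2) * (1) = -40  (1 row swap -> sign -1)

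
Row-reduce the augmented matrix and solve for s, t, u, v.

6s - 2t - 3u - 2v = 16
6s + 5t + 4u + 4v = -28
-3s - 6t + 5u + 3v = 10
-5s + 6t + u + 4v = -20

(0, -4, -4, 2)

Forward elimination on [A|b]:
R2 <- R2 - (1)*R1:  [   0    7    7    6  -44 ]
R3 <- R3 - (-1/2)*R1:  [   0   -7  7/2    2   18 ]
R4 <- R4 - (-5/6)*R1:  [     0   13/3   -3/2    7/3  -20/3 ]
R3 <- R3 - (-1)*R2:  [    0     0  21/2     8   -26 ]
R4 <- R4 - (13/21)*R2:  [      0       0   -35/6  -29/21   144/7 ]
R4 <- R4 - (-5/9)*R3:  [      0       0       0  193/63  386/63 ]
Row echelon form:
[ 6  -2    -3      -2  |      16 ]
[ 0   7     7       6  |     -44 ]
[ 0   0  21/2       8  |     -26 ]
[ 0   0     0  193/63  |  386/63 ]
Back-substitution:
v = (386/63) / (193/63) = 2
u = (-26 - (8)*(2)) / (21/2) = -4
t = (-44 - (7)*(-4) - (6)*(2)) / 7 = -4
s = (16 - (-2)*(-4) - (-3)*(-4) - (-2)*(2)) / 6 = 0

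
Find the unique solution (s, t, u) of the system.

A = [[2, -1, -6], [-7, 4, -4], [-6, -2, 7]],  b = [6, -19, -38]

Forward elimination on [A|b]:
R2 <- R2 - (-7/2)*R1:  [   0  1/2  -25    2 ]
R3 <- R3 - (-3)*R1:  [   0   -5  -11  -20 ]
R3 <- R3 - (-10)*R2:  [    0     0  -261     0 ]
Row echelon form:
[ 2   -1    -6  |  6 ]
[ 0  1/2   -25  |  2 ]
[ 0    0  -261  |  0 ]
Back-substitution:
u = (0) / -261 = 0
t = (2 - (-25)*(0)) / (1/2) = 4
s = (6 - (-1)*(4) - (-6)*(0)) / 2 = 5

(5, 4, 0)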